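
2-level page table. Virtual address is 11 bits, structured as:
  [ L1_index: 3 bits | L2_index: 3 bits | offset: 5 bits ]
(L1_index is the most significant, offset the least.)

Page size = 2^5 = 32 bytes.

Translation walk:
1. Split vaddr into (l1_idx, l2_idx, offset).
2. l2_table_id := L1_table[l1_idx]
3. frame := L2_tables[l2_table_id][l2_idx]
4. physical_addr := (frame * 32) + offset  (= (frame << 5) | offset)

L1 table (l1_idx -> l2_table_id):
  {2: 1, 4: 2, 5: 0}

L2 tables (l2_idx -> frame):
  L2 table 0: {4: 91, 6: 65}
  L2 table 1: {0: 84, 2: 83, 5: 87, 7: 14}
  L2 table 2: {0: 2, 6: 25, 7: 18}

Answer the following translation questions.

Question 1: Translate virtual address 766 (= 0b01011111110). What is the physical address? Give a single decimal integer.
vaddr = 766 = 0b01011111110
Split: l1_idx=2, l2_idx=7, offset=30
L1[2] = 1
L2[1][7] = 14
paddr = 14 * 32 + 30 = 478

Answer: 478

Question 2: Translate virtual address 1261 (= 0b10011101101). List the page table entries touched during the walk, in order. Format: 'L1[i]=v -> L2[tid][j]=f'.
Answer: L1[4]=2 -> L2[2][7]=18

Derivation:
vaddr = 1261 = 0b10011101101
Split: l1_idx=4, l2_idx=7, offset=13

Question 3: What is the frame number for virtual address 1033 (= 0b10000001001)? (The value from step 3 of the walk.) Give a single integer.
Answer: 2

Derivation:
vaddr = 1033: l1_idx=4, l2_idx=0
L1[4] = 2; L2[2][0] = 2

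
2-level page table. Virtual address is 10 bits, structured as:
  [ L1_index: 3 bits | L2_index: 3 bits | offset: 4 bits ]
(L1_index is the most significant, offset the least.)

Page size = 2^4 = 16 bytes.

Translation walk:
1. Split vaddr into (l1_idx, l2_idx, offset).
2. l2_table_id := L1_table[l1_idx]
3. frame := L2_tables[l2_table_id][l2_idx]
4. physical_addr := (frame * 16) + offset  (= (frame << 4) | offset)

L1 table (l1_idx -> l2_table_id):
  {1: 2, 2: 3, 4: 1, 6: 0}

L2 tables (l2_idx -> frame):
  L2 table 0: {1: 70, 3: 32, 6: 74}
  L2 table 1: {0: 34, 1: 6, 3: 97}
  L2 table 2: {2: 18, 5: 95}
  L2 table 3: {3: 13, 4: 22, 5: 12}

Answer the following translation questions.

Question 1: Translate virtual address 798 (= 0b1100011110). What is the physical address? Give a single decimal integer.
Answer: 1134

Derivation:
vaddr = 798 = 0b1100011110
Split: l1_idx=6, l2_idx=1, offset=14
L1[6] = 0
L2[0][1] = 70
paddr = 70 * 16 + 14 = 1134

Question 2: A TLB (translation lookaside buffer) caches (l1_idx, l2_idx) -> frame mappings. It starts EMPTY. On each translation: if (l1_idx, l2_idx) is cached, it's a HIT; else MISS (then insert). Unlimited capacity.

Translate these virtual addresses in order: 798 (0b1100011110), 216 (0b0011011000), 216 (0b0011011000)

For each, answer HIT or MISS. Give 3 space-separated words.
Answer: MISS MISS HIT

Derivation:
vaddr=798: (6,1) not in TLB -> MISS, insert
vaddr=216: (1,5) not in TLB -> MISS, insert
vaddr=216: (1,5) in TLB -> HIT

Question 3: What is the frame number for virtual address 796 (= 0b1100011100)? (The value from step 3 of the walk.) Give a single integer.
vaddr = 796: l1_idx=6, l2_idx=1
L1[6] = 0; L2[0][1] = 70

Answer: 70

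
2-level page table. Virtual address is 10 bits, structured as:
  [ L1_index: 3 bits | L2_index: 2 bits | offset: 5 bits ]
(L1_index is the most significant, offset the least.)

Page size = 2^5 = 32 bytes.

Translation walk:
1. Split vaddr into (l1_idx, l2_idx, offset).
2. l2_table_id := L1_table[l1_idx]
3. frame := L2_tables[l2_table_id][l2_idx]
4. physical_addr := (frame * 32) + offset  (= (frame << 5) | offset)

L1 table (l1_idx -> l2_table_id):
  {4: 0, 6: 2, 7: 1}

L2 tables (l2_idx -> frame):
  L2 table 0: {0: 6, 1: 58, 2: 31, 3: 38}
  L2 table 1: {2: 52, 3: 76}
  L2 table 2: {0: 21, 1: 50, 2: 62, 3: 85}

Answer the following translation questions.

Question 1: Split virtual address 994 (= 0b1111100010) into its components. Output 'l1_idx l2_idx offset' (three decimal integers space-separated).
vaddr = 994 = 0b1111100010
  top 3 bits -> l1_idx = 7
  next 2 bits -> l2_idx = 3
  bottom 5 bits -> offset = 2

Answer: 7 3 2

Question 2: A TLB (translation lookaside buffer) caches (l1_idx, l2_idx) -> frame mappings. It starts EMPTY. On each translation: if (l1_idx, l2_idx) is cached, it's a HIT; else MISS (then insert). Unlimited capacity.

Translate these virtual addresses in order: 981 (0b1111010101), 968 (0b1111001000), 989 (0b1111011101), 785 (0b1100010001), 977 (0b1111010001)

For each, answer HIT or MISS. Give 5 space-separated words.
Answer: MISS HIT HIT MISS HIT

Derivation:
vaddr=981: (7,2) not in TLB -> MISS, insert
vaddr=968: (7,2) in TLB -> HIT
vaddr=989: (7,2) in TLB -> HIT
vaddr=785: (6,0) not in TLB -> MISS, insert
vaddr=977: (7,2) in TLB -> HIT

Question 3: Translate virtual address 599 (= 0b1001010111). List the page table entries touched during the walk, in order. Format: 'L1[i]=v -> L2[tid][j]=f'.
Answer: L1[4]=0 -> L2[0][2]=31

Derivation:
vaddr = 599 = 0b1001010111
Split: l1_idx=4, l2_idx=2, offset=23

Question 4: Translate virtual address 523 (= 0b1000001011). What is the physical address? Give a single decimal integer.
Answer: 203

Derivation:
vaddr = 523 = 0b1000001011
Split: l1_idx=4, l2_idx=0, offset=11
L1[4] = 0
L2[0][0] = 6
paddr = 6 * 32 + 11 = 203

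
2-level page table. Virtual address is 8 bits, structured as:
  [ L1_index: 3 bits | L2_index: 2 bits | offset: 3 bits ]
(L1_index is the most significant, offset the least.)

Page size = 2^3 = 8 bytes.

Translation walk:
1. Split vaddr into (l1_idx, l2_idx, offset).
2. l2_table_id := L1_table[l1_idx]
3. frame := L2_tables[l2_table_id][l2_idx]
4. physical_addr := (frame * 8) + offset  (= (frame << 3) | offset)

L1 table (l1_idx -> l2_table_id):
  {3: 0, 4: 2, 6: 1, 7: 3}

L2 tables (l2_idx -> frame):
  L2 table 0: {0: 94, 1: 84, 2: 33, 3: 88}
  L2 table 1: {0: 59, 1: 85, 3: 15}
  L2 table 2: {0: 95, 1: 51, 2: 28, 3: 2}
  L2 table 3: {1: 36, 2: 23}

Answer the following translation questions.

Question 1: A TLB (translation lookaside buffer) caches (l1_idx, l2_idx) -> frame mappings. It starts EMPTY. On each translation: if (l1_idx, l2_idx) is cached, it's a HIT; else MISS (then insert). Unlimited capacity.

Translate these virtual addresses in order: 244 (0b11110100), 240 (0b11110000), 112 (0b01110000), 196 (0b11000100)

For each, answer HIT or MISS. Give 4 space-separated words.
vaddr=244: (7,2) not in TLB -> MISS, insert
vaddr=240: (7,2) in TLB -> HIT
vaddr=112: (3,2) not in TLB -> MISS, insert
vaddr=196: (6,0) not in TLB -> MISS, insert

Answer: MISS HIT MISS MISS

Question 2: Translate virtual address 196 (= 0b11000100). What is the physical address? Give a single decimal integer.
vaddr = 196 = 0b11000100
Split: l1_idx=6, l2_idx=0, offset=4
L1[6] = 1
L2[1][0] = 59
paddr = 59 * 8 + 4 = 476

Answer: 476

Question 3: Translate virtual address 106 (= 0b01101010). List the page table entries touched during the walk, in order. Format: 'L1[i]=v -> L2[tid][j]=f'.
Answer: L1[3]=0 -> L2[0][1]=84

Derivation:
vaddr = 106 = 0b01101010
Split: l1_idx=3, l2_idx=1, offset=2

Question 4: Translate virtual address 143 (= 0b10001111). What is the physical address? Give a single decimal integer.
Answer: 415

Derivation:
vaddr = 143 = 0b10001111
Split: l1_idx=4, l2_idx=1, offset=7
L1[4] = 2
L2[2][1] = 51
paddr = 51 * 8 + 7 = 415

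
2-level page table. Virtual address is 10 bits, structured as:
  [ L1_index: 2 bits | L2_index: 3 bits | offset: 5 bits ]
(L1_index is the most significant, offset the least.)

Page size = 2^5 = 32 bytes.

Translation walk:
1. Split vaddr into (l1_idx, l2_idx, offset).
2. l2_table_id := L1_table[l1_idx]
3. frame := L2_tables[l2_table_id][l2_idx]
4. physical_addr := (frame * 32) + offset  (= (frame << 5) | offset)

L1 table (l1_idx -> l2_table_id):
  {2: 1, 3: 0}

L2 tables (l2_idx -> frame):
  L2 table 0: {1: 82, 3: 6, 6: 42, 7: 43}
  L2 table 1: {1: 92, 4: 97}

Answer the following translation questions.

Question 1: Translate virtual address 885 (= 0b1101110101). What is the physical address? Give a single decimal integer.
vaddr = 885 = 0b1101110101
Split: l1_idx=3, l2_idx=3, offset=21
L1[3] = 0
L2[0][3] = 6
paddr = 6 * 32 + 21 = 213

Answer: 213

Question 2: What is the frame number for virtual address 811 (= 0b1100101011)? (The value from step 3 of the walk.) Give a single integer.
vaddr = 811: l1_idx=3, l2_idx=1
L1[3] = 0; L2[0][1] = 82

Answer: 82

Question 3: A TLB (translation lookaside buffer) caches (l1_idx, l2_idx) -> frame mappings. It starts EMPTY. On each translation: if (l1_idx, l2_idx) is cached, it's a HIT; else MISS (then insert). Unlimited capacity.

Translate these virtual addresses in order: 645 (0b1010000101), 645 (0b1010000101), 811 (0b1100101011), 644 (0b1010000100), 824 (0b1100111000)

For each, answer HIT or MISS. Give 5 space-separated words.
Answer: MISS HIT MISS HIT HIT

Derivation:
vaddr=645: (2,4) not in TLB -> MISS, insert
vaddr=645: (2,4) in TLB -> HIT
vaddr=811: (3,1) not in TLB -> MISS, insert
vaddr=644: (2,4) in TLB -> HIT
vaddr=824: (3,1) in TLB -> HIT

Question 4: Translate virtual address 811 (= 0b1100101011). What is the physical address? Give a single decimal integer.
vaddr = 811 = 0b1100101011
Split: l1_idx=3, l2_idx=1, offset=11
L1[3] = 0
L2[0][1] = 82
paddr = 82 * 32 + 11 = 2635

Answer: 2635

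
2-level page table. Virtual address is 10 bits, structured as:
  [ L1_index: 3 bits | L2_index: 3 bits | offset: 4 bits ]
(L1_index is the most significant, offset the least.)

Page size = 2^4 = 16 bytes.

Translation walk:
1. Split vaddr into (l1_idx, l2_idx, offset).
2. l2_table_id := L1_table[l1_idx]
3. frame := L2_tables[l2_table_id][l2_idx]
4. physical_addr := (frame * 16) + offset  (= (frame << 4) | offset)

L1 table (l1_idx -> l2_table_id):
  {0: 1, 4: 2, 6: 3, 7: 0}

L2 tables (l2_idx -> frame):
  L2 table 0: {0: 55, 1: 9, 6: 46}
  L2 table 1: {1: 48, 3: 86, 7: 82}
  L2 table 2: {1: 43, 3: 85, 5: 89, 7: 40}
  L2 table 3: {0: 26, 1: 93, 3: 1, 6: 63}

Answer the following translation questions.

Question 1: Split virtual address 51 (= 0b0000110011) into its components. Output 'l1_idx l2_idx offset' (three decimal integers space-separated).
Answer: 0 3 3

Derivation:
vaddr = 51 = 0b0000110011
  top 3 bits -> l1_idx = 0
  next 3 bits -> l2_idx = 3
  bottom 4 bits -> offset = 3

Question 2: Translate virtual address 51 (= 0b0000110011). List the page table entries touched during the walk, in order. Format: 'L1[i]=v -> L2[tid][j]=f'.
vaddr = 51 = 0b0000110011
Split: l1_idx=0, l2_idx=3, offset=3

Answer: L1[0]=1 -> L2[1][3]=86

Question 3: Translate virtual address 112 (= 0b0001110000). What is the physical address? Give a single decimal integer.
vaddr = 112 = 0b0001110000
Split: l1_idx=0, l2_idx=7, offset=0
L1[0] = 1
L2[1][7] = 82
paddr = 82 * 16 + 0 = 1312

Answer: 1312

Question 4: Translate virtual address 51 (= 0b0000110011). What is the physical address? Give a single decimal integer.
Answer: 1379

Derivation:
vaddr = 51 = 0b0000110011
Split: l1_idx=0, l2_idx=3, offset=3
L1[0] = 1
L2[1][3] = 86
paddr = 86 * 16 + 3 = 1379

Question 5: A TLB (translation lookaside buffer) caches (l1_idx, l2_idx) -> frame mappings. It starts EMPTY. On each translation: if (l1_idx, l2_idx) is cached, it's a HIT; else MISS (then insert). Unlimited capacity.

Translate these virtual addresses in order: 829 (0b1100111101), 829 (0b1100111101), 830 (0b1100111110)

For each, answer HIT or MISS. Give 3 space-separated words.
Answer: MISS HIT HIT

Derivation:
vaddr=829: (6,3) not in TLB -> MISS, insert
vaddr=829: (6,3) in TLB -> HIT
vaddr=830: (6,3) in TLB -> HIT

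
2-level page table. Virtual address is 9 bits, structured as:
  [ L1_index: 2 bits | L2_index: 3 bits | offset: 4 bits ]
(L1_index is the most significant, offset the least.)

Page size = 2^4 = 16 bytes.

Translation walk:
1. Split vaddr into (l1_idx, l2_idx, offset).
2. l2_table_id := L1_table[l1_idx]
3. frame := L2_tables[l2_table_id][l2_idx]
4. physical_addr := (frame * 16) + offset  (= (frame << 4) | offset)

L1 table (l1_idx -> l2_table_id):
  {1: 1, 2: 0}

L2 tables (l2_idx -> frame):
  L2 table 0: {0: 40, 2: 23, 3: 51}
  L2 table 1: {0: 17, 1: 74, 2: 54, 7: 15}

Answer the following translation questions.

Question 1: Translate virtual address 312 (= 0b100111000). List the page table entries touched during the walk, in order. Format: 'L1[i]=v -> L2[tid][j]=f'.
Answer: L1[2]=0 -> L2[0][3]=51

Derivation:
vaddr = 312 = 0b100111000
Split: l1_idx=2, l2_idx=3, offset=8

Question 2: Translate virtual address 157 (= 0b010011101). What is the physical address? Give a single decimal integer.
vaddr = 157 = 0b010011101
Split: l1_idx=1, l2_idx=1, offset=13
L1[1] = 1
L2[1][1] = 74
paddr = 74 * 16 + 13 = 1197

Answer: 1197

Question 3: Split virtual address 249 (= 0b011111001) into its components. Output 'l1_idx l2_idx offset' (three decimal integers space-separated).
vaddr = 249 = 0b011111001
  top 2 bits -> l1_idx = 1
  next 3 bits -> l2_idx = 7
  bottom 4 bits -> offset = 9

Answer: 1 7 9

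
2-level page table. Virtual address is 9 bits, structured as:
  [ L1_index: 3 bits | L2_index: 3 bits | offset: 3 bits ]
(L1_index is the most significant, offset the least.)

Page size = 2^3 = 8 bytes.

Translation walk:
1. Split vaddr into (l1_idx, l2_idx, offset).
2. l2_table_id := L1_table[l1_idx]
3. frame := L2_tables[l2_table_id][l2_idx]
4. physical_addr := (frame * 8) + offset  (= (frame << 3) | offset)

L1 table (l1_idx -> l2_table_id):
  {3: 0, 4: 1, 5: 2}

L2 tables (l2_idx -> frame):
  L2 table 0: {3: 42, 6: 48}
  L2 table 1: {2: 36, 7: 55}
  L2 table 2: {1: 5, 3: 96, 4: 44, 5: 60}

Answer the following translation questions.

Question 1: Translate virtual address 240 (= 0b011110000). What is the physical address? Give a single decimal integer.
Answer: 384

Derivation:
vaddr = 240 = 0b011110000
Split: l1_idx=3, l2_idx=6, offset=0
L1[3] = 0
L2[0][6] = 48
paddr = 48 * 8 + 0 = 384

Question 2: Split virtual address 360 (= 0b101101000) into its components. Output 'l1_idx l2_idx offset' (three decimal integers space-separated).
Answer: 5 5 0

Derivation:
vaddr = 360 = 0b101101000
  top 3 bits -> l1_idx = 5
  next 3 bits -> l2_idx = 5
  bottom 3 bits -> offset = 0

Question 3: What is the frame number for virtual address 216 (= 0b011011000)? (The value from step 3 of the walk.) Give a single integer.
vaddr = 216: l1_idx=3, l2_idx=3
L1[3] = 0; L2[0][3] = 42

Answer: 42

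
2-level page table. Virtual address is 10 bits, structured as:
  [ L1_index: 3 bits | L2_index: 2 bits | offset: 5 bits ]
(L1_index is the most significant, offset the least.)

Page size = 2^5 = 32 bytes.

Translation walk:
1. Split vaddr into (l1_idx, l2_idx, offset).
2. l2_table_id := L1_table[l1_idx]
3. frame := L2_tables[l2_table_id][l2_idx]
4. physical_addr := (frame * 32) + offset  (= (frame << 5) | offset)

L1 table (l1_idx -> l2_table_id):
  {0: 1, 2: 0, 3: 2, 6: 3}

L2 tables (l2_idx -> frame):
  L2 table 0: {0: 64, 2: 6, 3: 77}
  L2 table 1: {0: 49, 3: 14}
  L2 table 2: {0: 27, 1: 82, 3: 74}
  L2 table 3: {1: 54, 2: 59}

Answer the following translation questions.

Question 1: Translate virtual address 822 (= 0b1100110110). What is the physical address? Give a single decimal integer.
Answer: 1750

Derivation:
vaddr = 822 = 0b1100110110
Split: l1_idx=6, l2_idx=1, offset=22
L1[6] = 3
L2[3][1] = 54
paddr = 54 * 32 + 22 = 1750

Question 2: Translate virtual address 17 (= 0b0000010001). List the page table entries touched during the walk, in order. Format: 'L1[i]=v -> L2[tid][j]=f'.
vaddr = 17 = 0b0000010001
Split: l1_idx=0, l2_idx=0, offset=17

Answer: L1[0]=1 -> L2[1][0]=49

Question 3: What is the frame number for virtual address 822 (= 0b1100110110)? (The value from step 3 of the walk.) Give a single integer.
Answer: 54

Derivation:
vaddr = 822: l1_idx=6, l2_idx=1
L1[6] = 3; L2[3][1] = 54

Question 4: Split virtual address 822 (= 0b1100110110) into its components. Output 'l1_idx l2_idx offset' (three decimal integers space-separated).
vaddr = 822 = 0b1100110110
  top 3 bits -> l1_idx = 6
  next 2 bits -> l2_idx = 1
  bottom 5 bits -> offset = 22

Answer: 6 1 22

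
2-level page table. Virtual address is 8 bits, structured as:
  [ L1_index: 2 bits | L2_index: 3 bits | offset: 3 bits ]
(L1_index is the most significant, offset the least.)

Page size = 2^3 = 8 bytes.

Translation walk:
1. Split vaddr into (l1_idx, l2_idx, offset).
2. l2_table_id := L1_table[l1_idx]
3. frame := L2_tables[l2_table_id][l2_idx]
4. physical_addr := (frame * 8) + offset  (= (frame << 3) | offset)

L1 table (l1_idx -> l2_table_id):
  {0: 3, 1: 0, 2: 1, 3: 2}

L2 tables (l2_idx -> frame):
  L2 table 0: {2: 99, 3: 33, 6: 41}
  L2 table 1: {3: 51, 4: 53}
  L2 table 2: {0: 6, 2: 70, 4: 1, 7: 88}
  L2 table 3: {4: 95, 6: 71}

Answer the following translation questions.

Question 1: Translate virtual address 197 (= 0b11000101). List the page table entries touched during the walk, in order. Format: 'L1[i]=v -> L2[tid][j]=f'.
Answer: L1[3]=2 -> L2[2][0]=6

Derivation:
vaddr = 197 = 0b11000101
Split: l1_idx=3, l2_idx=0, offset=5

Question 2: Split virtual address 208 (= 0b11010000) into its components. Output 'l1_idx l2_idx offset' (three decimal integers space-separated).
Answer: 3 2 0

Derivation:
vaddr = 208 = 0b11010000
  top 2 bits -> l1_idx = 3
  next 3 bits -> l2_idx = 2
  bottom 3 bits -> offset = 0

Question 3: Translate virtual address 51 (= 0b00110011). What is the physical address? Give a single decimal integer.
vaddr = 51 = 0b00110011
Split: l1_idx=0, l2_idx=6, offset=3
L1[0] = 3
L2[3][6] = 71
paddr = 71 * 8 + 3 = 571

Answer: 571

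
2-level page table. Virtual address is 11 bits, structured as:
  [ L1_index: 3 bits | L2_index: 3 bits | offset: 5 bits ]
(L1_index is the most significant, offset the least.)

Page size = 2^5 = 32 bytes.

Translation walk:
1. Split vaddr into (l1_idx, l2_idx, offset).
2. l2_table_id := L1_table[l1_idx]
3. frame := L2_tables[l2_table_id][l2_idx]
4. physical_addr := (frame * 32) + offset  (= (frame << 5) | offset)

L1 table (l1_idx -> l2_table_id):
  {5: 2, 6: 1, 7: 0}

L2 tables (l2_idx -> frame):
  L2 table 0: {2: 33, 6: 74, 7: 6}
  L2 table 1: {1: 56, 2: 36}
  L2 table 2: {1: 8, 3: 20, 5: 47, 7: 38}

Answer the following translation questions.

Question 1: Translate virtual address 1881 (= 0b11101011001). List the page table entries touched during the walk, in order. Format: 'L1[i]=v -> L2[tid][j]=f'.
vaddr = 1881 = 0b11101011001
Split: l1_idx=7, l2_idx=2, offset=25

Answer: L1[7]=0 -> L2[0][2]=33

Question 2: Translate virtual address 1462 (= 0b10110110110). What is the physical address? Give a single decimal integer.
vaddr = 1462 = 0b10110110110
Split: l1_idx=5, l2_idx=5, offset=22
L1[5] = 2
L2[2][5] = 47
paddr = 47 * 32 + 22 = 1526

Answer: 1526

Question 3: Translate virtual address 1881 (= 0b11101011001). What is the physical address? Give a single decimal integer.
vaddr = 1881 = 0b11101011001
Split: l1_idx=7, l2_idx=2, offset=25
L1[7] = 0
L2[0][2] = 33
paddr = 33 * 32 + 25 = 1081

Answer: 1081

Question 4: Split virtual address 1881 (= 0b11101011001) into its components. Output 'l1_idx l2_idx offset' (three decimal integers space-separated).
Answer: 7 2 25

Derivation:
vaddr = 1881 = 0b11101011001
  top 3 bits -> l1_idx = 7
  next 3 bits -> l2_idx = 2
  bottom 5 bits -> offset = 25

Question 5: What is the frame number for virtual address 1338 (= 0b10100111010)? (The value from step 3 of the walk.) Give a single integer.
Answer: 8

Derivation:
vaddr = 1338: l1_idx=5, l2_idx=1
L1[5] = 2; L2[2][1] = 8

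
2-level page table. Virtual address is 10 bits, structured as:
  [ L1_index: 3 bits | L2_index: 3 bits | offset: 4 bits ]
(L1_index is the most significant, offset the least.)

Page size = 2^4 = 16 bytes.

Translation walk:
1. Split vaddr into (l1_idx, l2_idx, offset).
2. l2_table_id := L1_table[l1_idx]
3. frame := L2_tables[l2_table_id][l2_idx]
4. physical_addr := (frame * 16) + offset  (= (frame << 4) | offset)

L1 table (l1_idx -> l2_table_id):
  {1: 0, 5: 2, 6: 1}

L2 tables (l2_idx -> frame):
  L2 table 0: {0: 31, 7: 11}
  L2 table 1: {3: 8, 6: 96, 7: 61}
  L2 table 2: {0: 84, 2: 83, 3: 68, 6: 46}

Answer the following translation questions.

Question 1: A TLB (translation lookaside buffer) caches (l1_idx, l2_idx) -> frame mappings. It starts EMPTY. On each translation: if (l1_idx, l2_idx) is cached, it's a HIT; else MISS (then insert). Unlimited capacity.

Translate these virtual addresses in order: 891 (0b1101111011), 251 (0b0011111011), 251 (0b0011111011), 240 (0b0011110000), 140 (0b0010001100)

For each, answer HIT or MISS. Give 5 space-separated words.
Answer: MISS MISS HIT HIT MISS

Derivation:
vaddr=891: (6,7) not in TLB -> MISS, insert
vaddr=251: (1,7) not in TLB -> MISS, insert
vaddr=251: (1,7) in TLB -> HIT
vaddr=240: (1,7) in TLB -> HIT
vaddr=140: (1,0) not in TLB -> MISS, insert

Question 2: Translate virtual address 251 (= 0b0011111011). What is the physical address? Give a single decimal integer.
vaddr = 251 = 0b0011111011
Split: l1_idx=1, l2_idx=7, offset=11
L1[1] = 0
L2[0][7] = 11
paddr = 11 * 16 + 11 = 187

Answer: 187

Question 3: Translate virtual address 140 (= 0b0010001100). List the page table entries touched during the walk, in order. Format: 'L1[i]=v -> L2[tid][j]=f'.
vaddr = 140 = 0b0010001100
Split: l1_idx=1, l2_idx=0, offset=12

Answer: L1[1]=0 -> L2[0][0]=31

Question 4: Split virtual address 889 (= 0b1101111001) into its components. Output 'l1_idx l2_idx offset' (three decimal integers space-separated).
Answer: 6 7 9

Derivation:
vaddr = 889 = 0b1101111001
  top 3 bits -> l1_idx = 6
  next 3 bits -> l2_idx = 7
  bottom 4 bits -> offset = 9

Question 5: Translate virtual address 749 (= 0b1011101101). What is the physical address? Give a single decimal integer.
vaddr = 749 = 0b1011101101
Split: l1_idx=5, l2_idx=6, offset=13
L1[5] = 2
L2[2][6] = 46
paddr = 46 * 16 + 13 = 749

Answer: 749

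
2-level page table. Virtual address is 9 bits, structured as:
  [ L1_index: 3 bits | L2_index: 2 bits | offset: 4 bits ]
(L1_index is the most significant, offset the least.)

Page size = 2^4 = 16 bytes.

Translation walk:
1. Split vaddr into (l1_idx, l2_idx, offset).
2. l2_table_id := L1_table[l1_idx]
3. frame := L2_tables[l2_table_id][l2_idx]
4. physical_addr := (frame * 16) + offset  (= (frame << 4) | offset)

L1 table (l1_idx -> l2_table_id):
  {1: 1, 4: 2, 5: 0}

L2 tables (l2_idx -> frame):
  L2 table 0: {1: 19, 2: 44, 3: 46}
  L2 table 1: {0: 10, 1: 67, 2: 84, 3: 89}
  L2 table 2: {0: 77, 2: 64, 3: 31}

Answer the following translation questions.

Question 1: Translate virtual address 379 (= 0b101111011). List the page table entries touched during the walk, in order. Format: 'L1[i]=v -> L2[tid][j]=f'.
vaddr = 379 = 0b101111011
Split: l1_idx=5, l2_idx=3, offset=11

Answer: L1[5]=0 -> L2[0][3]=46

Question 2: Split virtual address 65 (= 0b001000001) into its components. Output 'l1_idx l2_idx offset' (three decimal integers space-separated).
vaddr = 65 = 0b001000001
  top 3 bits -> l1_idx = 1
  next 2 bits -> l2_idx = 0
  bottom 4 bits -> offset = 1

Answer: 1 0 1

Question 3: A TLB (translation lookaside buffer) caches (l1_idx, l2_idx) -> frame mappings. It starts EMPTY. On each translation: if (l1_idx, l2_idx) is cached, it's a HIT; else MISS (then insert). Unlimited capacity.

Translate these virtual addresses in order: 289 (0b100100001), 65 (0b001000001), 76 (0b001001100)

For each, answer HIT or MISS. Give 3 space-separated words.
Answer: MISS MISS HIT

Derivation:
vaddr=289: (4,2) not in TLB -> MISS, insert
vaddr=65: (1,0) not in TLB -> MISS, insert
vaddr=76: (1,0) in TLB -> HIT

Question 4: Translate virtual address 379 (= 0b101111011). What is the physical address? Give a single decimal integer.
Answer: 747

Derivation:
vaddr = 379 = 0b101111011
Split: l1_idx=5, l2_idx=3, offset=11
L1[5] = 0
L2[0][3] = 46
paddr = 46 * 16 + 11 = 747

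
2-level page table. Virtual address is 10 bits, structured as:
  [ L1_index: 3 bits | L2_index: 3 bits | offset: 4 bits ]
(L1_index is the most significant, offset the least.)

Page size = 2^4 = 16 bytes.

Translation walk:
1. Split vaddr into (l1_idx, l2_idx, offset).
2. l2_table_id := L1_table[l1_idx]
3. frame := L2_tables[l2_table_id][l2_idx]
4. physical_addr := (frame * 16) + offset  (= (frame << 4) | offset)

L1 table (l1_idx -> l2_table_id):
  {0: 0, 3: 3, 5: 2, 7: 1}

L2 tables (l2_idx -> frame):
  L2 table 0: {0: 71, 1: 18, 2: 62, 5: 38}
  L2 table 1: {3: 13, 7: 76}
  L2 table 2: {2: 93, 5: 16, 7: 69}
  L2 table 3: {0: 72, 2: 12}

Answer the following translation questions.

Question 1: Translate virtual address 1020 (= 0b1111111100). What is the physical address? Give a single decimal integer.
Answer: 1228

Derivation:
vaddr = 1020 = 0b1111111100
Split: l1_idx=7, l2_idx=7, offset=12
L1[7] = 1
L2[1][7] = 76
paddr = 76 * 16 + 12 = 1228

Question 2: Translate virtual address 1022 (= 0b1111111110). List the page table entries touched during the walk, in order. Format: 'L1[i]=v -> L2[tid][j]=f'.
Answer: L1[7]=1 -> L2[1][7]=76

Derivation:
vaddr = 1022 = 0b1111111110
Split: l1_idx=7, l2_idx=7, offset=14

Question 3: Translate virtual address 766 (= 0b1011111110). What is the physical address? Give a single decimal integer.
Answer: 1118

Derivation:
vaddr = 766 = 0b1011111110
Split: l1_idx=5, l2_idx=7, offset=14
L1[5] = 2
L2[2][7] = 69
paddr = 69 * 16 + 14 = 1118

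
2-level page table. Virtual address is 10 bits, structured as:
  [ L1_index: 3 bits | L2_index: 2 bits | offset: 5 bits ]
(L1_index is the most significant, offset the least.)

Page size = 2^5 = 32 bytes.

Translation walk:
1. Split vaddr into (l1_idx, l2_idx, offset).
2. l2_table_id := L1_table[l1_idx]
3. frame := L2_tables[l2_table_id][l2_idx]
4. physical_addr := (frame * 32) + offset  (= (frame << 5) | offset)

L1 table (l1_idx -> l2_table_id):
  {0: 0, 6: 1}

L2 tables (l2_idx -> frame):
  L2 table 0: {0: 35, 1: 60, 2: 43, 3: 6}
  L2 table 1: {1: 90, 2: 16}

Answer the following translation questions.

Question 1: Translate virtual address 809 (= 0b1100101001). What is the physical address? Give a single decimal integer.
vaddr = 809 = 0b1100101001
Split: l1_idx=6, l2_idx=1, offset=9
L1[6] = 1
L2[1][1] = 90
paddr = 90 * 32 + 9 = 2889

Answer: 2889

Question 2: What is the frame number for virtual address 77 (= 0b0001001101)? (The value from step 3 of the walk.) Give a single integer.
Answer: 43

Derivation:
vaddr = 77: l1_idx=0, l2_idx=2
L1[0] = 0; L2[0][2] = 43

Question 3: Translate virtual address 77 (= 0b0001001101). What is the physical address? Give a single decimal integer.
Answer: 1389

Derivation:
vaddr = 77 = 0b0001001101
Split: l1_idx=0, l2_idx=2, offset=13
L1[0] = 0
L2[0][2] = 43
paddr = 43 * 32 + 13 = 1389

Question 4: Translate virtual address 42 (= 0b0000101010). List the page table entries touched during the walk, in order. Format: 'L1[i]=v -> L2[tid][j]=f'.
vaddr = 42 = 0b0000101010
Split: l1_idx=0, l2_idx=1, offset=10

Answer: L1[0]=0 -> L2[0][1]=60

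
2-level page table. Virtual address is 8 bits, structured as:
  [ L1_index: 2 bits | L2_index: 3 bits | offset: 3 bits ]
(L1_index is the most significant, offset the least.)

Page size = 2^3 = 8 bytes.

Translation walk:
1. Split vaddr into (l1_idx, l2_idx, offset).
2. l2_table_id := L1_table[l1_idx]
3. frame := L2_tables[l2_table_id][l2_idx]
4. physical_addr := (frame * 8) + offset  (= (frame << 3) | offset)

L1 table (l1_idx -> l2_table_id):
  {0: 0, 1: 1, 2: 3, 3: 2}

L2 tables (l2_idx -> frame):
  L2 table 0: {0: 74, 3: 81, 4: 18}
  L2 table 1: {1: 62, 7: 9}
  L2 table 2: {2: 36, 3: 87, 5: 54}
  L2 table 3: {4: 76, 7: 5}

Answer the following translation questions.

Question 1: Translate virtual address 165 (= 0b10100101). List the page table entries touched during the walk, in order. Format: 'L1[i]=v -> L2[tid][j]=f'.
vaddr = 165 = 0b10100101
Split: l1_idx=2, l2_idx=4, offset=5

Answer: L1[2]=3 -> L2[3][4]=76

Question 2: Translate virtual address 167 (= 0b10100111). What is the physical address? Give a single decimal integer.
Answer: 615

Derivation:
vaddr = 167 = 0b10100111
Split: l1_idx=2, l2_idx=4, offset=7
L1[2] = 3
L2[3][4] = 76
paddr = 76 * 8 + 7 = 615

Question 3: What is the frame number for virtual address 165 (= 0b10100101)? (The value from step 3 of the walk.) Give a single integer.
Answer: 76

Derivation:
vaddr = 165: l1_idx=2, l2_idx=4
L1[2] = 3; L2[3][4] = 76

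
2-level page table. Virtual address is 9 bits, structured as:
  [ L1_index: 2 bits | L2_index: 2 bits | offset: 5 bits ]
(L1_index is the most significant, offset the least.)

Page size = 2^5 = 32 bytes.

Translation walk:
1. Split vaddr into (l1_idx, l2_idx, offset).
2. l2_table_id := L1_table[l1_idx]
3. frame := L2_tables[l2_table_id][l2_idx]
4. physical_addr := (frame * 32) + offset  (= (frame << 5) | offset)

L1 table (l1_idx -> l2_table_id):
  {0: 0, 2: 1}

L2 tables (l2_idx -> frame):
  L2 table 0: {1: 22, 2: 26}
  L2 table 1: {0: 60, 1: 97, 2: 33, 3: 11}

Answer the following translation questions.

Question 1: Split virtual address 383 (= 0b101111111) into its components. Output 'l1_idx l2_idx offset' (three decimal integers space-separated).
vaddr = 383 = 0b101111111
  top 2 bits -> l1_idx = 2
  next 2 bits -> l2_idx = 3
  bottom 5 bits -> offset = 31

Answer: 2 3 31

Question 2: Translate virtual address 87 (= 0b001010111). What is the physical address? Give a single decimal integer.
Answer: 855

Derivation:
vaddr = 87 = 0b001010111
Split: l1_idx=0, l2_idx=2, offset=23
L1[0] = 0
L2[0][2] = 26
paddr = 26 * 32 + 23 = 855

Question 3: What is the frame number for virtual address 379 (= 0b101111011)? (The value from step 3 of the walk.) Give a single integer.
Answer: 11

Derivation:
vaddr = 379: l1_idx=2, l2_idx=3
L1[2] = 1; L2[1][3] = 11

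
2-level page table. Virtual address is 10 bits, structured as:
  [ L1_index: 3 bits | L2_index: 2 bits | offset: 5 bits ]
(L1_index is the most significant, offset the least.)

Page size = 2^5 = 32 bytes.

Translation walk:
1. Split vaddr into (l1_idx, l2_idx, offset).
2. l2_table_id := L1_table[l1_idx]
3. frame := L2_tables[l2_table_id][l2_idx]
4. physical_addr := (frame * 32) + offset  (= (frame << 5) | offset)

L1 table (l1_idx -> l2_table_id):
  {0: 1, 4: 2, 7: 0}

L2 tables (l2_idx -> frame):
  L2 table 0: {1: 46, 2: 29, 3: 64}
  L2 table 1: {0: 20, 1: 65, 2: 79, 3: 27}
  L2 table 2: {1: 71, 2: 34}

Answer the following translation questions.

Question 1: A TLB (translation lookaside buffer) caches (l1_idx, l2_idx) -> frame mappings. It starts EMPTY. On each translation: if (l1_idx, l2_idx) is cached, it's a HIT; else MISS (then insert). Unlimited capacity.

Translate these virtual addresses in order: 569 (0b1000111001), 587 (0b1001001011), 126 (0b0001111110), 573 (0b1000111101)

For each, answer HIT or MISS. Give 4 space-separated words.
vaddr=569: (4,1) not in TLB -> MISS, insert
vaddr=587: (4,2) not in TLB -> MISS, insert
vaddr=126: (0,3) not in TLB -> MISS, insert
vaddr=573: (4,1) in TLB -> HIT

Answer: MISS MISS MISS HIT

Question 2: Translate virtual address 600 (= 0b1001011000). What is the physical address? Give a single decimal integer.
vaddr = 600 = 0b1001011000
Split: l1_idx=4, l2_idx=2, offset=24
L1[4] = 2
L2[2][2] = 34
paddr = 34 * 32 + 24 = 1112

Answer: 1112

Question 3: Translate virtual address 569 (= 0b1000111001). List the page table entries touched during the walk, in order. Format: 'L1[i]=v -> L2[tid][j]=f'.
Answer: L1[4]=2 -> L2[2][1]=71

Derivation:
vaddr = 569 = 0b1000111001
Split: l1_idx=4, l2_idx=1, offset=25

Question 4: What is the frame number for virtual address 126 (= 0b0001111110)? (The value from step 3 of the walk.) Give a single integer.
Answer: 27

Derivation:
vaddr = 126: l1_idx=0, l2_idx=3
L1[0] = 1; L2[1][3] = 27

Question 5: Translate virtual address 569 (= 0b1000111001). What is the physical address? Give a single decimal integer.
vaddr = 569 = 0b1000111001
Split: l1_idx=4, l2_idx=1, offset=25
L1[4] = 2
L2[2][1] = 71
paddr = 71 * 32 + 25 = 2297

Answer: 2297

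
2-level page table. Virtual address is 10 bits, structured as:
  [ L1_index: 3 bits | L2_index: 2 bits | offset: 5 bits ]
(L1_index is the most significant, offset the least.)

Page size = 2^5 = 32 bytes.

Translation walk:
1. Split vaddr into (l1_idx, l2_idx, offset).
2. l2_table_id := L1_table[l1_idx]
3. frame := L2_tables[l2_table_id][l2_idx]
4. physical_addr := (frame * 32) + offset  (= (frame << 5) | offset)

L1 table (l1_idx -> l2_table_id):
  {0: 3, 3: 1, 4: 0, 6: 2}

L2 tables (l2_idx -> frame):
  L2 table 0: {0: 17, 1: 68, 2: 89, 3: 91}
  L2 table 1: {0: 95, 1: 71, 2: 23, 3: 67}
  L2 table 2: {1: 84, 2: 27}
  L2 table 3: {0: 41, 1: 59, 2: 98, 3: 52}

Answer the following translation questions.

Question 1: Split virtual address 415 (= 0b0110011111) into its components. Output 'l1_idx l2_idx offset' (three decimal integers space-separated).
Answer: 3 0 31

Derivation:
vaddr = 415 = 0b0110011111
  top 3 bits -> l1_idx = 3
  next 2 bits -> l2_idx = 0
  bottom 5 bits -> offset = 31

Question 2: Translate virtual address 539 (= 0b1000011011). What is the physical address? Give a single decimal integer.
vaddr = 539 = 0b1000011011
Split: l1_idx=4, l2_idx=0, offset=27
L1[4] = 0
L2[0][0] = 17
paddr = 17 * 32 + 27 = 571

Answer: 571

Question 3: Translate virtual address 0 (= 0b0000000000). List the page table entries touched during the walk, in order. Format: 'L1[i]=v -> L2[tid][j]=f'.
vaddr = 0 = 0b0000000000
Split: l1_idx=0, l2_idx=0, offset=0

Answer: L1[0]=3 -> L2[3][0]=41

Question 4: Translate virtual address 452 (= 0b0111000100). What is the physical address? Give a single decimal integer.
vaddr = 452 = 0b0111000100
Split: l1_idx=3, l2_idx=2, offset=4
L1[3] = 1
L2[1][2] = 23
paddr = 23 * 32 + 4 = 740

Answer: 740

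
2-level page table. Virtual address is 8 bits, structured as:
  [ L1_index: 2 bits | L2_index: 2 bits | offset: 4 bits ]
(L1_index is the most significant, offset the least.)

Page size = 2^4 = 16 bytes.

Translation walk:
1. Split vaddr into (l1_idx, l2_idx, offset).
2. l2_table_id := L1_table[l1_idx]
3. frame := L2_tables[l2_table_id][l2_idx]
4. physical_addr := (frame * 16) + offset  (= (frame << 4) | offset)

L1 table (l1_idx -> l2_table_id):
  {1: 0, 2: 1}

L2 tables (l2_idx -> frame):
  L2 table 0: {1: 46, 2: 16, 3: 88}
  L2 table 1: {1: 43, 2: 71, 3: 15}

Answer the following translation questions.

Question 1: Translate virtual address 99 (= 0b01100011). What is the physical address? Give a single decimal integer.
Answer: 259

Derivation:
vaddr = 99 = 0b01100011
Split: l1_idx=1, l2_idx=2, offset=3
L1[1] = 0
L2[0][2] = 16
paddr = 16 * 16 + 3 = 259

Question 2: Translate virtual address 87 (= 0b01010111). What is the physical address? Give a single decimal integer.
Answer: 743

Derivation:
vaddr = 87 = 0b01010111
Split: l1_idx=1, l2_idx=1, offset=7
L1[1] = 0
L2[0][1] = 46
paddr = 46 * 16 + 7 = 743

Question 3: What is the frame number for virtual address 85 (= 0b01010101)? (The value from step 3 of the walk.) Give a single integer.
vaddr = 85: l1_idx=1, l2_idx=1
L1[1] = 0; L2[0][1] = 46

Answer: 46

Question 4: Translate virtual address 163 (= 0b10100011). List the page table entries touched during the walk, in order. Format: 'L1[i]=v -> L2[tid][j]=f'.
vaddr = 163 = 0b10100011
Split: l1_idx=2, l2_idx=2, offset=3

Answer: L1[2]=1 -> L2[1][2]=71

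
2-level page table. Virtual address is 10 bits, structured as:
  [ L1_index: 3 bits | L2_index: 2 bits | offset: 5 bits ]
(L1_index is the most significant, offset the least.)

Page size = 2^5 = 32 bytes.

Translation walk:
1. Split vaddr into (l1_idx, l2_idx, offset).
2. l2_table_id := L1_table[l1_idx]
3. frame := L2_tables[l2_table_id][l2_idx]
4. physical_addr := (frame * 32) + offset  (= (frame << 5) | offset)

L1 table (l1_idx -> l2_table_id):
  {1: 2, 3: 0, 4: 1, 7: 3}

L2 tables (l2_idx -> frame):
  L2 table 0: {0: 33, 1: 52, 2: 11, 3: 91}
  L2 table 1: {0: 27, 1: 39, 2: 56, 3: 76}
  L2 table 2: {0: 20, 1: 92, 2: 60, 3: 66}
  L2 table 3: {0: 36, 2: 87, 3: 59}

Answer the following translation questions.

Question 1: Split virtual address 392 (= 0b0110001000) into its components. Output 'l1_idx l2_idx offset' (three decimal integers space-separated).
vaddr = 392 = 0b0110001000
  top 3 bits -> l1_idx = 3
  next 2 bits -> l2_idx = 0
  bottom 5 bits -> offset = 8

Answer: 3 0 8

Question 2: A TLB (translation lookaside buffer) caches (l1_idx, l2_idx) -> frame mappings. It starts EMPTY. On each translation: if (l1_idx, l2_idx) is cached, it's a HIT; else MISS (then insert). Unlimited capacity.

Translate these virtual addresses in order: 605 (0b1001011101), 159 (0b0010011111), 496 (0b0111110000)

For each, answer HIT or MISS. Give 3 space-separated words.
vaddr=605: (4,2) not in TLB -> MISS, insert
vaddr=159: (1,0) not in TLB -> MISS, insert
vaddr=496: (3,3) not in TLB -> MISS, insert

Answer: MISS MISS MISS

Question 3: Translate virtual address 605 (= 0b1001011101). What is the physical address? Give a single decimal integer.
Answer: 1821

Derivation:
vaddr = 605 = 0b1001011101
Split: l1_idx=4, l2_idx=2, offset=29
L1[4] = 1
L2[1][2] = 56
paddr = 56 * 32 + 29 = 1821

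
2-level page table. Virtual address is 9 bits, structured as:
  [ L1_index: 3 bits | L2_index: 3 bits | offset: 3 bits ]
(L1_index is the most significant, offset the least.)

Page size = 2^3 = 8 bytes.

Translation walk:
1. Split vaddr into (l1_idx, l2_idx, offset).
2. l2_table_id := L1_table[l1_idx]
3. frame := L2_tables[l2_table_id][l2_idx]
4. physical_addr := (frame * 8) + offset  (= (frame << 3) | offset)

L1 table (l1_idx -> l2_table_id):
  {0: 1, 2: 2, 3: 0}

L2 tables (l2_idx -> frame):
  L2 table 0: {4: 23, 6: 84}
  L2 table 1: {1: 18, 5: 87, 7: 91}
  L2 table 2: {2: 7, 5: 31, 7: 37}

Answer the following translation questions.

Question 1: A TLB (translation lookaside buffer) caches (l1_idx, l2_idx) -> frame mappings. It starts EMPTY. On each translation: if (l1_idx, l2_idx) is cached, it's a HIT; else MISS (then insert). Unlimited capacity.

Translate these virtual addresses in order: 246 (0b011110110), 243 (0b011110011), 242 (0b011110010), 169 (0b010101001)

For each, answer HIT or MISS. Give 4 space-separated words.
Answer: MISS HIT HIT MISS

Derivation:
vaddr=246: (3,6) not in TLB -> MISS, insert
vaddr=243: (3,6) in TLB -> HIT
vaddr=242: (3,6) in TLB -> HIT
vaddr=169: (2,5) not in TLB -> MISS, insert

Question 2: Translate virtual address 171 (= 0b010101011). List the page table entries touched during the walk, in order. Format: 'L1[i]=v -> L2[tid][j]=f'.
Answer: L1[2]=2 -> L2[2][5]=31

Derivation:
vaddr = 171 = 0b010101011
Split: l1_idx=2, l2_idx=5, offset=3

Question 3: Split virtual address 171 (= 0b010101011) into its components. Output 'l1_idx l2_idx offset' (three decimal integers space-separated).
Answer: 2 5 3

Derivation:
vaddr = 171 = 0b010101011
  top 3 bits -> l1_idx = 2
  next 3 bits -> l2_idx = 5
  bottom 3 bits -> offset = 3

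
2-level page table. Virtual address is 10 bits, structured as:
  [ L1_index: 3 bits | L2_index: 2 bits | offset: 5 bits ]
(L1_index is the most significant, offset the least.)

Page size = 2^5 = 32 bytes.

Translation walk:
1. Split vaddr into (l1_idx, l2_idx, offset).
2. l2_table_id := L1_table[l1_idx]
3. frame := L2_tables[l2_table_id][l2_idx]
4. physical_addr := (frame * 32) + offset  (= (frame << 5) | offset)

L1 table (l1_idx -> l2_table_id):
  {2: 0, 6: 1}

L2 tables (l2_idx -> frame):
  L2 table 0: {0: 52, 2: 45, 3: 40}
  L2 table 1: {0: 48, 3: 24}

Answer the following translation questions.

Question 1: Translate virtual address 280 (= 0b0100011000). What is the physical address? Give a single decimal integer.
Answer: 1688

Derivation:
vaddr = 280 = 0b0100011000
Split: l1_idx=2, l2_idx=0, offset=24
L1[2] = 0
L2[0][0] = 52
paddr = 52 * 32 + 24 = 1688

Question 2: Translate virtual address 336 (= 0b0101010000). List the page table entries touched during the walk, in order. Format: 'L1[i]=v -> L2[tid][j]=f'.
vaddr = 336 = 0b0101010000
Split: l1_idx=2, l2_idx=2, offset=16

Answer: L1[2]=0 -> L2[0][2]=45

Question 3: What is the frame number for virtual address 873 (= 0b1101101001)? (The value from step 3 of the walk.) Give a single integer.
vaddr = 873: l1_idx=6, l2_idx=3
L1[6] = 1; L2[1][3] = 24

Answer: 24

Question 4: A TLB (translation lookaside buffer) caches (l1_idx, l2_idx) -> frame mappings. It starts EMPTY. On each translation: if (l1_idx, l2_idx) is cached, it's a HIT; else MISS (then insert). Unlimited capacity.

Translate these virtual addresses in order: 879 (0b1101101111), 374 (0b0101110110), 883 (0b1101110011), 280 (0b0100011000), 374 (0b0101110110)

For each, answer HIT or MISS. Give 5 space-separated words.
Answer: MISS MISS HIT MISS HIT

Derivation:
vaddr=879: (6,3) not in TLB -> MISS, insert
vaddr=374: (2,3) not in TLB -> MISS, insert
vaddr=883: (6,3) in TLB -> HIT
vaddr=280: (2,0) not in TLB -> MISS, insert
vaddr=374: (2,3) in TLB -> HIT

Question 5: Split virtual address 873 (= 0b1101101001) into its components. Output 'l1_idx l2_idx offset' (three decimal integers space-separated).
Answer: 6 3 9

Derivation:
vaddr = 873 = 0b1101101001
  top 3 bits -> l1_idx = 6
  next 2 bits -> l2_idx = 3
  bottom 5 bits -> offset = 9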